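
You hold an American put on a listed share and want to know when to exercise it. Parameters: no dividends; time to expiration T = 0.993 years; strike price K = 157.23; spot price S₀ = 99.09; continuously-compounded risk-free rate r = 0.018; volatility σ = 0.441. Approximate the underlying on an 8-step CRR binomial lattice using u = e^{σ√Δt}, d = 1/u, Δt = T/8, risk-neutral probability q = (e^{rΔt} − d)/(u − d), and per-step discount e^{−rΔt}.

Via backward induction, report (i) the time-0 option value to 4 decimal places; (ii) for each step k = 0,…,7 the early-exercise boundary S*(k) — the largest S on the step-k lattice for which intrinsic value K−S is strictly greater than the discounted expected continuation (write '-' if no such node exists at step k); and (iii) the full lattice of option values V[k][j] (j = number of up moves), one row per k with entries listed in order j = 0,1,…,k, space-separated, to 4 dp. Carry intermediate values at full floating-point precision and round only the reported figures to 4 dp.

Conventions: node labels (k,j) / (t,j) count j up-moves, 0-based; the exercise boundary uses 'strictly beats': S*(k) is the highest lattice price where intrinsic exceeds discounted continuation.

price = 60.9835
boundary = - - 72.6234 84.8308 72.6234 84.8308 99.0900 115.7461
tree:
60.9835
72.8348 47.8245
84.6066 59.8228 34.4359
95.0572 72.3992 45.8354 21.6629
104.0040 84.6066 58.8124 31.3266 10.7990
111.6633 95.0572 72.3992 43.6735 17.4635 3.2871
118.2205 104.0040 84.6066 58.1400 27.4640 6.1972 0.0000
123.8340 111.6633 95.0572 72.3992 41.4839 11.6839 0.0000 0.0000
128.6398 118.2205 104.0040 84.6066 58.1400 22.0281 0.0000 0.0000 0.0000

Δt=0.12412, u=1.16809, d=0.85610, q=0.46840, disc=e^(-rΔt)=0.99777
k=8 terminal: V=max(K-S,0) → 128.6398 118.2205 104.0040 84.6066 58.1400 22.0281 0.0000 0.0000 0.0000
k=7: j=0 S=33.3960 intr=123.8340 cont=123.4831 V=123.8340[EX]; j=1 S=45.5667 intr=111.6633 cont=111.3124 V=111.6633[EX]; j=2 S=62.1728 intr=95.0572 cont=94.7063 V=95.0572[EX]; j=3 S=84.8308 intr=72.3992 cont=72.0483 V=72.3992[EX]; j=4 S=115.7461 intr=41.4839 cont=41.1330 V=41.4839[EX]; j=5 S=157.9281 intr=0.0000 cont=11.6839 V=11.6839[hold]; j=6 S=215.4827 intr=0.0000 cont=0.0000 V=0.0000[hold]; j=7 S=294.0122 intr=0.0000 cont=0.0000 V=0.0000[hold]  S*(7)=115.7461
k=6: j=0 S=39.0095 intr=118.2205 cont=117.8696 V=118.2205[EX]; j=1 S=53.2260 intr=104.0040 cont=103.6531 V=104.0040[EX]; j=2 S=72.6234 intr=84.6066 cont=84.2557 V=84.6066[EX]; j=3 S=99.0900 intr=58.1400 cont=57.7891 V=58.1400[EX]; j=4 S=135.2019 intr=22.0281 cont=27.4640 V=27.4640[hold]; j=5 S=184.4743 intr=0.0000 cont=6.1972 V=6.1972[hold]; j=6 S=251.7032 intr=0.0000 cont=0.0000 V=0.0000[hold]  S*(6)=99.0900
k=5: j=0 S=45.5667 intr=111.6633 cont=111.3124 V=111.6633[EX]; j=1 S=62.1728 intr=95.0572 cont=94.7063 V=95.0572[EX]; j=2 S=84.8308 intr=72.3992 cont=72.0483 V=72.3992[EX]; j=3 S=115.7461 intr=41.4839 cont=43.6735 V=43.6735[hold]; j=4 S=157.9281 intr=0.0000 cont=17.4635 V=17.4635[hold]; j=5 S=215.4827 intr=0.0000 cont=3.2871 V=3.2871[hold]  S*(5)=84.8308
k=4: j=0 S=53.2260 intr=104.0040 cont=103.6531 V=104.0040[EX]; j=1 S=72.6234 intr=84.6066 cont=84.2557 V=84.6066[EX]; j=2 S=99.0900 intr=58.1400 cont=58.8124 V=58.8124[hold]; j=3 S=135.2019 intr=22.0281 cont=31.3266 V=31.3266[hold]; j=4 S=184.4743 intr=0.0000 cont=10.7990 V=10.7990[hold]  S*(4)=72.6234
k=3: j=0 S=62.1728 intr=95.0572 cont=94.7063 V=95.0572[EX]; j=1 S=84.8308 intr=72.3992 cont=72.3626 V=72.3992[EX]; j=2 S=115.7461 intr=41.4839 cont=45.8354 V=45.8354[hold]; j=3 S=157.9281 intr=0.0000 cont=21.6629 V=21.6629[hold]  S*(3)=84.8308
k=2: j=0 S=72.6234 intr=84.6066 cont=84.2557 V=84.6066[EX]; j=1 S=99.0900 intr=58.1400 cont=59.8228 V=59.8228[hold]; j=2 S=135.2019 intr=22.0281 cont=34.4359 V=34.4359[hold]  S*(2)=72.6234
k=1: j=0 S=84.8308 intr=72.3992 cont=72.8348 V=72.8348[hold]; j=1 S=115.7461 intr=41.4839 cont=47.8245 V=47.8245[hold]  S*(1)=-
k=0: j=0 S=99.0900 intr=58.1400 cont=60.9835 V=60.9835[hold]  S*(0)=-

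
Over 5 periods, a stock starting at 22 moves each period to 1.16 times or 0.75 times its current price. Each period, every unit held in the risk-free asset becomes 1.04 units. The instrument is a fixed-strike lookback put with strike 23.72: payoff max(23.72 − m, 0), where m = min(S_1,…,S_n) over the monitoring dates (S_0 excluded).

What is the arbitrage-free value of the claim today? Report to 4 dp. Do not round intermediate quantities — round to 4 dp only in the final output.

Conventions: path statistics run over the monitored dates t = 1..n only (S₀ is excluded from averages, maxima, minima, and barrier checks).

price = 4.2134

With p* = (R−d)/(u−d) = 0.7073, sum probability × payoff across the paths and divide by R^5.
Enumerate all 2^5 = 32 price paths (U = up ×1.16, D = down ×0.75); each path with k up-moves has probability p*^k·(1−p*)^(5−k).
DDDDD: m=5.2207, payoff=18.4993, prob=0.002148
UDDDD: m=8.0747, payoff=15.6453, prob=0.005190
DUDDD: m=8.0747, payoff=15.6453, prob=0.005190
UUDDD: m=12.4888, payoff=11.2311, prob=0.012544
DDUDD: m=8.0747, payoff=15.6453, prob=0.005190
UDUDD: m=12.4888, payoff=11.2311, prob=0.012544
DUUDD: m=12.4888, payoff=11.2311, prob=0.012544
UUUDD: m=19.3161, payoff=4.4039, prob=0.030314
DDDUD: m=8.0747, payoff=15.6453, prob=0.005190
UDDUD: m=12.4888, payoff=11.2311, prob=0.012544
DUDUD: m=12.4888, payoff=11.2311, prob=0.012544
UUDUD: m=19.3161, payoff=4.4039, prob=0.030314
DDUUD: m=12.3750, payoff=11.3450, prob=0.012544
UDUUD: m=19.1400, payoff=4.5800, prob=0.030314
DUUUD: m=16.5000, payoff=7.2200, prob=0.030314
UUUUD: m=25.5200, payoff=0.0000, prob=0.073258
DDDDU: m=6.9609, payoff=16.7591, prob=0.005190
UDDDU: m=10.7662, payoff=12.9537, prob=0.012544
DUDDU: m=10.7662, payoff=12.9537, prob=0.012544
UUDDU: m=16.6518, payoff=7.0682, prob=0.030314
DDUDU: m=10.7662, payoff=12.9537, prob=0.012544
UDUDU: m=16.6518, payoff=7.0682, prob=0.030314
DUUDU: m=16.5000, payoff=7.2200, prob=0.030314
UUUDU: m=25.5200, payoff=0.0000, prob=0.073258
DDDUU: m=9.2812, payoff=14.4388, prob=0.012544
UDDUU: m=14.3550, payoff=9.3650, prob=0.030314
DUDUU: m=14.3550, payoff=9.3650, prob=0.030314
UUDUU: m=22.2024, payoff=1.5176, prob=0.073258
DDUUU: m=12.3750, payoff=11.3450, prob=0.030314
UDUUU: m=19.1400, payoff=4.5800, prob=0.073258
DUUUU: m=16.5000, payoff=7.2200, prob=0.073258
UUUUU: m=25.5200, payoff=0.0000, prob=0.177040
Price = Σ prob·payoff / R^5 = 5.126198 / 1.216653 = 4.2134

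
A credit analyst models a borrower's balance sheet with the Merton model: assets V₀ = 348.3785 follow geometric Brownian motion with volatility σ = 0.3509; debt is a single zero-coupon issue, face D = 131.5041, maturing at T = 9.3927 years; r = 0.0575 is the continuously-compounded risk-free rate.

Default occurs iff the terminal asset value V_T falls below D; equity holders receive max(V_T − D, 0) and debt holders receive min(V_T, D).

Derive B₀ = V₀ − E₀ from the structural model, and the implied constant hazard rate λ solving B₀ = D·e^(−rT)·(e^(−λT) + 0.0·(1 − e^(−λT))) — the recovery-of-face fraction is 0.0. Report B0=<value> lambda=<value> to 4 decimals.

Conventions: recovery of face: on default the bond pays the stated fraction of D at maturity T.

B0=70.9134 lambda=0.0083

With assets at 348.3785 and a single debt payment of 131.5041 at 9.3927 years:
d₁ = [ln(V₀/D) + (r + σ²/2)T] / (σ√T)
   = [ln(348.3785/131.5041) + (0.0575 + 0.5·0.3509²)·9.3927] / (0.3509·√9.3927)
   = [0.974252 + 1.118346] / 1.075421 = 1.945840
d₂ = d₁ − σ√T = 1.945840 − 1.075421 = 0.870418
N(d₁) = 0.974163,  N(d₂) = 0.807964,  e^(−rT) = 0.582701
E₀ = V₀·N(d₁) − D·e^(−rT)·N(d₂)
   = 348.3785·0.974163 − 131.5041·0.582701·0.807964 = 277.465065
B₀ = V₀ − E₀ = 348.3785 − 277.465065 = 70.913435
e^(−λT) = (B₀·e^(rT)/D − 0)/(1 − 0) = (70.9134·1.716145/131.5041 − 0)/1 = 0.92542854
λ = −ln(0.92542854)/9.3927 = 0.008251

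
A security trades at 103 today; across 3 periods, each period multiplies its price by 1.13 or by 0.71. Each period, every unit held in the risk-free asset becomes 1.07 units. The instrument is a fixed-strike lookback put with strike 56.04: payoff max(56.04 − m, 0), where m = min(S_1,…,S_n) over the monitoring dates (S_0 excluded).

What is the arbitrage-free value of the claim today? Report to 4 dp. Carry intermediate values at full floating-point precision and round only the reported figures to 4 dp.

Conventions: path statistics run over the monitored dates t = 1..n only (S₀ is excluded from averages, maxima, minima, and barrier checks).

No-arbitrage gives p* = (R−d)/(u−d) = 0.8571: enumerate every path, weight its payoff by its p*-probability, and discount by R^3.
Enumerate all 2^3 = 8 price paths (U = up ×1.13, D = down ×0.71); each path with k up-moves has probability p*^k·(1−p*)^(3−k).
DDD: m=36.8648, payoff=19.1752, prob=0.002915
UDD: m=58.6722, payoff=0.0000, prob=0.017493
DUD: m=58.6722, payoff=0.0000, prob=0.017493
UUD: m=93.3797, payoff=0.0000, prob=0.104956
DDU: m=51.9223, payoff=4.1177, prob=0.017493
UDU: m=82.6369, payoff=0.0000, prob=0.104956
DUU: m=73.1300, payoff=0.0000, prob=0.104956
UUU: m=116.3900, payoff=0.0000, prob=0.629738
Price = Σ prob·payoff / R^3 = 0.127934 / 1.225043 = 0.1044

price = 0.1044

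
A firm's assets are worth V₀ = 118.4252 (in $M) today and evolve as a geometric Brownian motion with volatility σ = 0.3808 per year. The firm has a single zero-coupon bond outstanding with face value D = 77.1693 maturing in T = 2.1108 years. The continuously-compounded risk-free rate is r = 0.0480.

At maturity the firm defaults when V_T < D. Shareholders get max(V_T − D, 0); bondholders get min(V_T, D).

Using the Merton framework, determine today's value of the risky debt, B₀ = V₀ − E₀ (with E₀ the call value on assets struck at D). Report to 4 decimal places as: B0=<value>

With assets at 118.4252 and a single debt payment of 77.1693 at 2.1108 years:
d₁ = [ln(V₀/D) + (r + σ²/2)T] / (σ√T)
   = [ln(118.4252/77.1693) + (0.0480 + 0.5·0.3808²)·2.1108] / (0.3808·√2.1108)
   = [0.428280 + 0.254361] / 0.553249 = 1.233876
d₂ = d₁ − σ√T = 1.233876 − 0.553249 = 0.680627
N(d₁) = 0.891375,  N(d₂) = 0.751946,  e^(−rT) = 0.903645
E₀ = V₀·N(d₁) − D·e^(−rT)·N(d₂)
   = 118.4252·0.891375 − 77.1693·0.903645·0.751946 = 53.125338
B₀ = V₀ − E₀ = 118.4252 − 53.125338 = 65.299862

B0=65.2999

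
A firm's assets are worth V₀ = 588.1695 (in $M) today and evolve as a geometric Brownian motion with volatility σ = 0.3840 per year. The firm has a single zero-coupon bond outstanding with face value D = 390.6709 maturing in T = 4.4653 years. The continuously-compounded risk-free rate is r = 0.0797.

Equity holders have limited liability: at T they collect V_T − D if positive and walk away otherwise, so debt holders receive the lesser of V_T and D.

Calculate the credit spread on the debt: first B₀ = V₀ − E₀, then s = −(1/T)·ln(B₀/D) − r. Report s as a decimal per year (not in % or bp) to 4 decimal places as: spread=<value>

spread=0.0248

Equity is a call on the firm's assets struck at D = 390.6709:
d₁ = [ln(V₀/D) + (r + σ²/2)T] / (σ√T)
   = [ln(588.1695/390.6709) + (0.0797 + 0.5·0.3840²)·4.4653] / (0.3840·√4.4653)
   = [0.409150 + 0.685102] / 0.811440 = 1.348530
d₂ = d₁ − σ√T = 1.348530 − 0.811440 = 0.537090
N(d₁) = 0.911256,  N(d₂) = 0.704397,  e^(−rT) = 0.700554
E₀ = V₀·N(d₁) − D·e^(−rT)·N(d₂)
   = 588.1695·0.911256 − 390.6709·0.700554·0.704397 = 343.189412
B₀ = V₀ − E₀ = 588.1695 − 343.189412 = 244.980088
spread = −(1/T)·ln(B₀/D) − r = −(1/4.4653)·ln(244.980088/390.6709) − 0.0797 = 0.02481450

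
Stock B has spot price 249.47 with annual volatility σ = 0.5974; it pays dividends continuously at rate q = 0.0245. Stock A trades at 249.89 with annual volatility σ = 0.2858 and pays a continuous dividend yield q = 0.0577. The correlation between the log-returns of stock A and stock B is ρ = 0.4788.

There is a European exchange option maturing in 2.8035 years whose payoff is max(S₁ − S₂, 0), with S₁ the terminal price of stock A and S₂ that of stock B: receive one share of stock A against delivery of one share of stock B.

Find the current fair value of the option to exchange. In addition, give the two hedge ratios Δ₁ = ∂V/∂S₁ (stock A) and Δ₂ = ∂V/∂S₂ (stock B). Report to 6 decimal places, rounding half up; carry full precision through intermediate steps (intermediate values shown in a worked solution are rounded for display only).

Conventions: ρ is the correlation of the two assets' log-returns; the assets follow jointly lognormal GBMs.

σ_eff = √(σ₁² + σ₂² − 2ρσ₁σ₂) = √(0.2858² + 0.5974² − 2·0.4788·0.2858·0.5974) = 0.524472
d₁ = (ln(S₁/S₂) + (q₂ − q₁ + σ_eff²/2)T) / (σ_eff√T) = (ln(249.89/249.47) + (0.0245 − 0.0577 + 0.137535)·2.8035) / 0.878158 = 0.335004
d₂ = d₁ − σ_eff√T = 0.335004 − 0.878158 = -0.543154
N(d₁) = 0.631189,  N(d₂) = 0.293512
V = S₁·e^{−q₁T}·N(d₁) − S₂·e^{−q₂T}·N(d₂) = 134.170168 − 68.361943 = 65.808224
Key observation: no risk-free rate is needed — with the second asset as numeraire the exchange option is a call on the ratio S₁/S₂, and r cancels out of the value.
Δ₁ = e^{−q₁T}·N(d₁) = 0.536917;  Δ₂ = −e^{−q₂T}·N(d₂) = -0.274029

exchange price = 65.808224
Δ1 = 0.536917
Δ2 = -0.274029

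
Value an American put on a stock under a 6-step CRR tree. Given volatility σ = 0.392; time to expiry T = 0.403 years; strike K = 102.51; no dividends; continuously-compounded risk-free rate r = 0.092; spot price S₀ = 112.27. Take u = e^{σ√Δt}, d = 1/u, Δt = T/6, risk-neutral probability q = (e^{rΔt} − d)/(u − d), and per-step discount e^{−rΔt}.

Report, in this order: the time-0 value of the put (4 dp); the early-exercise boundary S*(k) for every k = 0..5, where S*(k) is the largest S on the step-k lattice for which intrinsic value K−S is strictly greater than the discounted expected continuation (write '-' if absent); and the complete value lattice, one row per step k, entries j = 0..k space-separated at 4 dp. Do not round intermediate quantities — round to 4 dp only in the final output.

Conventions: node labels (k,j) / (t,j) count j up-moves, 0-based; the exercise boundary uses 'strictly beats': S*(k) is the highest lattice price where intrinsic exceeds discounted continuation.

Δt=0.06717  u=1.10693  d=0.90340  q=0.50508  discount=0.99384
step 6 (expiry): payoffs max(K−S,0) = 41.4810 27.7311 10.8835 0.0000 0.0000 0.0000 0.0000
step 5: (k=5,j=0): S=67.5550, K−S=34.9550, hold=34.3235 ⇒ V=34.9550 exercise | (k=5,j=1): S=82.7752, K−S=19.7348, hold=19.1033 ⇒ V=19.7348 exercise | (k=5,j=2): S=101.4244, K−S=1.0856, hold=5.3533 ⇒ V=5.3533 continue | (k=5,j=3): S=124.2753, K−S=0.0000, hold=0.0000 ⇒ V=0.0000 continue | (k=5,j=4): S=152.2745, K−S=0.0000, hold=0.0000 ⇒ V=0.0000 continue | (k=5,j=5): S=186.5820, K−S=0.0000, hold=0.0000 ⇒ V=0.0000 continue  boundary S*=82.7752
step 4: (k=4,j=0): S=74.7789, K−S=27.7311, hold=27.0996 ⇒ V=27.7311 exercise | (k=4,j=1): S=91.6265, K−S=10.8835, hold=12.3942 ⇒ V=12.3942 continue | (k=4,j=2): S=112.2700, K−S=0.0000, hold=2.6331 ⇒ V=2.6331 continue | (k=4,j=3): S=137.5644, K−S=0.0000, hold=0.0000 ⇒ V=0.0000 continue | (k=4,j=4): S=168.5577, K−S=0.0000, hold=0.0000 ⇒ V=0.0000 continue  boundary S*=74.7789
step 3: (k=3,j=0): S=82.7752, K−S=19.7348, hold=19.8617 ⇒ V=19.8617 continue | (k=3,j=1): S=101.4244, K−S=1.0856, hold=7.4181 ⇒ V=7.4181 continue | (k=3,j=2): S=124.2753, K−S=0.0000, hold=1.2952 ⇒ V=1.2952 continue | (k=3,j=3): S=152.2745, K−S=0.0000, hold=0.0000 ⇒ V=0.0000 continue  boundary S*=-
step 2: (k=2,j=0): S=91.6265, K−S=10.8835, hold=13.4931 ⇒ V=13.4931 continue | (k=2,j=1): S=112.2700, K−S=0.0000, hold=4.2989 ⇒ V=4.2989 continue | (k=2,j=2): S=137.5644, K−S=0.0000, hold=0.6371 ⇒ V=0.6371 continue  boundary S*=-
step 1: (k=1,j=0): S=101.4244, K−S=1.0856, hold=8.7948 ⇒ V=8.7948 continue | (k=1,j=1): S=124.2753, K−S=0.0000, hold=2.4343 ⇒ V=2.4343 continue  boundary S*=-
step 0: (k=0,j=0): S=112.2700, K−S=0.0000, hold=5.5479 ⇒ V=5.5479 continue  boundary S*=-

price = 5.5479
boundary = - - - - 74.7789 82.7752
tree:
5.5479
8.7948 2.4343
13.4931 4.2989 0.6371
19.8617 7.4181 1.2952 0.0000
27.7311 12.3942 2.6331 0.0000 0.0000
34.9550 19.7348 5.3533 0.0000 0.0000 0.0000
41.4810 27.7311 10.8835 0.0000 0.0000 0.0000 0.0000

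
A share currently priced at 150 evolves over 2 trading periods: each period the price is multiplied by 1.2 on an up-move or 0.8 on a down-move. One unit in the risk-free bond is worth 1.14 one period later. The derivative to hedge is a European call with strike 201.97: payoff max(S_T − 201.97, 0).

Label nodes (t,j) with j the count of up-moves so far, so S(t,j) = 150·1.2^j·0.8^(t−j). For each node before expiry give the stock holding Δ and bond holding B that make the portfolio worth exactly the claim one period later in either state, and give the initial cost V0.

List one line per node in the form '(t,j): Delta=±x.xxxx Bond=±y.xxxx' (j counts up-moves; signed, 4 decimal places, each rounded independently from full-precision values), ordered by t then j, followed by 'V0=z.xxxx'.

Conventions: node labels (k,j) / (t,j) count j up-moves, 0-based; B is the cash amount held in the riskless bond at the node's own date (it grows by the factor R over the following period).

No-arbitrage ⇒ martingale measure with p* = (R−d)/(u−d) = 0.8500.
Terminal payoffs: V(2,0)=0.0000, V(2,1)=0.0000, V(2,2)=14.0300
(1,0): S=120.0000. Δ = (V_up−V_dn)/(S_up−S_dn) = (0.0000−0.0000)/(144.0000−96.0000) = 0.0000. V = [p*·0.0000 + (1−p*)·0.0000]/1.14 = 0.0000. B = V − Δ·S = 0.0000.
(1,1): S=180.0000. Δ = (V_up−V_dn)/(S_up−S_dn) = (14.0300−0.0000)/(216.0000−144.0000) = 0.1949. V = [p*·14.0300 + (1−p*)·0.0000]/1.14 = 10.4610. B = V − Δ·S = -24.6140.
(0,0): S=150.0000. Δ = (V_up−V_dn)/(S_up−S_dn) = (10.4610−0.0000)/(180.0000−120.0000) = 0.1743. V = [p*·10.4610 + (1−p*)·0.0000]/1.14 = 7.7998. B = V − Δ·S = -18.3526.
Sanity check at the root: Δ(0,0)·S0 + B(0,0) reproduces V0 = 7.7998.

(0,0): Delta=0.1743 Bond=-18.3526
(1,0): Delta=0.0000 Bond=0.0000
(1,1): Delta=0.1949 Bond=-24.6140
V0=7.7998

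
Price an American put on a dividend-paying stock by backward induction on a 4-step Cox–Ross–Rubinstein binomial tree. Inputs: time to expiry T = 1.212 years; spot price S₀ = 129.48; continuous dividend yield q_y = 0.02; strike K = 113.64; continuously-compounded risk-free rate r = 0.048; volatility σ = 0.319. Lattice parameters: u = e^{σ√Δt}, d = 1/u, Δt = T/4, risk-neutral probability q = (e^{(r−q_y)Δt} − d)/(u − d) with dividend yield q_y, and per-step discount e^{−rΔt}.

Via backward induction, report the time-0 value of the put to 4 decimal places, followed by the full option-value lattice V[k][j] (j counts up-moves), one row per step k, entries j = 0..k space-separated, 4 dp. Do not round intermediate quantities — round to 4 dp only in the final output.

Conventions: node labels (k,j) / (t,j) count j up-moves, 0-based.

price = 9.2885
tree:
9.2885
15.3418 3.0232
24.4993 5.9031 0.0000
37.1820 11.5261 0.0000 0.0000
49.4950 22.5055 0.0000 0.0000 0.0000

params: Δt=0.30300 u=1.19196 d=0.83896 q=0.48035 e^(-rΔt)=0.98556
t_4 payoffs: 49.4950 22.5055 0.0000 0.0000 0.0000
k=3: node(3,0) S=76.4580 payoff=37.1820 vs cont=36.0031 → 37.1820 [stop]  node(3,1) S=108.6282 payoff=5.0118 vs cont=11.5261 → 11.5261 [wait]  node(3,2) S=154.3344 payoff=0.0000 vs cont=0.0000 → 0.0000 [wait]  node(3,3) S=219.2716 payoff=0.0000 vs cont=0.0000 → 0.0000 [wait]
k=2: node(2,0) S=91.1345 payoff=22.5055 vs cont=24.4993 → 24.4993 [wait]  node(2,1) S=129.4800 payoff=0.0000 vs cont=5.9031 → 5.9031 [wait]  node(2,2) S=183.9596 payoff=0.0000 vs cont=0.0000 → 0.0000 [wait]
k=1: node(1,0) S=108.6282 payoff=5.0118 vs cont=15.3418 → 15.3418 [wait]  node(1,1) S=154.3344 payoff=0.0000 vs cont=3.0232 → 3.0232 [wait]
k=0: node(0,0) S=129.4800 payoff=0.0000 vs cont=9.2885 → 9.2885 [wait]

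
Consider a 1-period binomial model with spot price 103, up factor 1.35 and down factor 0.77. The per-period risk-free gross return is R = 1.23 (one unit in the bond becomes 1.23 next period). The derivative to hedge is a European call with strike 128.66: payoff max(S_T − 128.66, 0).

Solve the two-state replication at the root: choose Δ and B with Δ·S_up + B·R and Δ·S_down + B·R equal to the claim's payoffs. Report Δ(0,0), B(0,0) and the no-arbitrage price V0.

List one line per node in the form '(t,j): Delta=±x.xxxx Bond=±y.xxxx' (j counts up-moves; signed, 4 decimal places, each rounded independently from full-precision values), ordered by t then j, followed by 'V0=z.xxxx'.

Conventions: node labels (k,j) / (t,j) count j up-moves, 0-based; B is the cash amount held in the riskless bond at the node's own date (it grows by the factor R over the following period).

Risk-neutral probability p* = (R−d)/(u−d) = (1.23−0.77)/(1.35−0.77) = 0.7931.
At maturity the claim pays: V(1,0)=0.0000, V(1,1)=10.3900
Node (0,0) S=103.0000: V=(p*·10.3900+(1−p*)·0.0000)/1.23=6.6995; Δ=(10.3900−0.0000)/(139.0500−79.3100)=0.1739; B=V−Δ·S=-11.2143
As a check, the time-0 holding Δ(0,0)·S0 + B(0,0) comes to 6.6995 — exactly V0.

(0,0): Delta=0.1739 Bond=-11.2143
V0=6.6995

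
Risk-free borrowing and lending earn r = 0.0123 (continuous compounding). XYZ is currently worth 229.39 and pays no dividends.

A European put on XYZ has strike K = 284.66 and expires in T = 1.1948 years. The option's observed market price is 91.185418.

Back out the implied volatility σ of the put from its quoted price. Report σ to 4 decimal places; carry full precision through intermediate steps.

sigma = 0.5716

At σ = 0.5716 the Black–Scholes value reproduces the quote:
σ√T = 0.5716·√1.1948 = 0.624798
d₁ = (ln(S/K) + (r+σ²/2)T) / (σ√T) = (ln(229.39/284.66) + (0.0123+0.5716²/2)·1.1948) / 0.624798 = (-0.215872 + 0.209882) / 0.624798 = -0.009586
d₂ = d₁ − σ√T = -0.009586 − 0.624798 = -0.634384
e^{−rT} = 0.985411
N(−d₁) = 0.503824,  N(−d₂) = 0.737085
V = K·e^{−rT}·N(−d₂) − S·N(−d₁) = 206.757662 − 115.572244 = 91.185418 (the observed quote) — the price is monotone increasing in volatility, hence this σ is the only solution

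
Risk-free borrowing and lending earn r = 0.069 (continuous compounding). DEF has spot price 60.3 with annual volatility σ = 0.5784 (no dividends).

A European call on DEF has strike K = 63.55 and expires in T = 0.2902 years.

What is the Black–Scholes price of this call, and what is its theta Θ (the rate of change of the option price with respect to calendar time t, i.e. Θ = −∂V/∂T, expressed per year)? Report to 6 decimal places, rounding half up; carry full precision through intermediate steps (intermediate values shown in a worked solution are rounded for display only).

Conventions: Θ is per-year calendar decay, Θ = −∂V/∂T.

price = 6.634309
Θ = -14.605475

σ√T = 0.5784·√0.2902 = 0.311585
d₁ = (ln(S/K) + (r+σ²/2)T) / (σ√T) = (ln(60.3/63.55) + (0.069+0.5784²/2)·0.2902) / 0.311585 = (-0.052495 + 0.068567) / 0.311585 = 0.051580
d₂ = d₁ − σ√T = 0.051580 − 0.311585 = -0.260005
e^{−rT} = 0.980175
N(d₁) = 0.520568,  N(d₂) = 0.397430
Call price V = S·N(d₁) − K·e^{−rT}·N(d₂) = 31.390273 − 24.755964 = 6.634309
φ(d₁) = (1/√(2π))·e^{−d₁²/2} = 0.398412
Θ = −S·φ(d₁)·σ/(2√T) − r·K·e^{−rT}·N(d₂) = −12.897313 − 1.708162 = -14.605475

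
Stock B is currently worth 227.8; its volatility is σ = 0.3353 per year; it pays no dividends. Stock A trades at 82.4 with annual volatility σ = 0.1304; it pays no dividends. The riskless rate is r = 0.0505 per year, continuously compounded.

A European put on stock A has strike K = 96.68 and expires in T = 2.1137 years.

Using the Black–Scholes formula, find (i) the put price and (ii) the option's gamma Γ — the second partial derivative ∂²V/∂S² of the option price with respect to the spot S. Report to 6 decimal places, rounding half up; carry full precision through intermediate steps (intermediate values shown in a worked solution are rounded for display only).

price = 8.886472
Γ = 0.025104

σ√T = 0.1304·√2.1137 = 0.189583
d₁ = (ln(S/K) + (r+σ²/2)T) / (σ√T) = (ln(82.4/96.68) + (0.0505+0.1304²/2)·2.1137) / 0.189583 = (-0.159821 + 0.124713) / 0.189583 = -0.185188
d₂ = d₁ − σ√T = -0.185188 − 0.189583 = -0.374771
e^{−rT} = 0.898758
N(−d₁) = 0.573459,  N(−d₂) = 0.646084
Put price V = K·e^{−rT}·N(−d₂) − S·N(−d₁) = 56.139500 − 47.253028 = 8.886472
φ(d₁) = (1/√(2π))·e^{−d₁²/2} = 0.392160
Γ = φ(d₁) / (S·σ·√T) = 0.025104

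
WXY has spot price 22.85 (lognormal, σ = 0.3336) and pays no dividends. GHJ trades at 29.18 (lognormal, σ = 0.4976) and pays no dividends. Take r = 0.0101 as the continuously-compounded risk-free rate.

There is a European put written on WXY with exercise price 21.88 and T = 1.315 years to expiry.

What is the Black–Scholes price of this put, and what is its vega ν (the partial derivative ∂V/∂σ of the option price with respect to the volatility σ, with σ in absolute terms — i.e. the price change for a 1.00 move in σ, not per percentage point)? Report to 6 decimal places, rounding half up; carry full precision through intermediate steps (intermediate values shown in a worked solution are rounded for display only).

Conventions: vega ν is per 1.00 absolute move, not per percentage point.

price = 2.777758
ν = 9.868419

σ√T = 0.3336·√1.315 = 0.382551
d₁ = (ln(S/K) + (r+σ²/2)T) / (σ√T) = (ln(22.85/21.88) + (0.0101+0.3336²/2)·1.315) / 0.382551 = (0.043378 + 0.086454) / 0.382551 = 0.339385
d₂ = d₁ − σ√T = 0.339385 − 0.382551 = -0.043165
e^{−rT} = 0.986806
N(−d₁) = 0.367160,  N(−d₂) = 0.517215
Put price V = K·e^{−rT}·N(−d₂) − S·N(−d₁) = 11.167357 − 8.389599 = 2.777758
φ(d₁) = (1/√(2π))·e^{−d₁²/2} = 0.376616
ν = S·φ(d₁)·√T = 9.868419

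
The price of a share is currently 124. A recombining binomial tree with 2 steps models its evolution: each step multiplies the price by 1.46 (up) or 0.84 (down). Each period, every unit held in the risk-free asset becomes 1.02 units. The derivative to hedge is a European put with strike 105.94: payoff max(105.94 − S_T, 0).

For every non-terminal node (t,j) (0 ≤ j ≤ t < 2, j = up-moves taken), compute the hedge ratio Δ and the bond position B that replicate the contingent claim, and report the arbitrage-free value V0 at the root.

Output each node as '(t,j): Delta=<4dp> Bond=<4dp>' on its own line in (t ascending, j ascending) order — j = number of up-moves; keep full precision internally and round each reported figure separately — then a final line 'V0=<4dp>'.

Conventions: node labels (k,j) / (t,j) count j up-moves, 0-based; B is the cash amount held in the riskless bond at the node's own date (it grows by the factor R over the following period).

Risk-neutral probability p* = (R−d)/(u−d) = (1.02−0.84)/(1.46−0.84) = 0.2903.
At maturity the claim pays: V(2,0)=18.4456, V(2,1)=0.0000, V(2,2)=0.0000
Node (1,0) S=104.1600: V=(p*·0.0000+(1−p*)·18.4456)/1.02=12.8338; Δ=(0.0000−18.4456)/(152.0736−87.4944)=-0.2856; B=V−Δ·S=42.5847
Node (1,1) S=181.0400: V=(p*·0.0000+(1−p*)·0.0000)/1.02=0.0000; Δ=(0.0000−0.0000)/(264.3184−152.0736)=0.0000; B=V−Δ·S=0.0000
Node (0,0) S=124.0000: V=(p*·0.0000+(1−p*)·12.8338)/1.02=8.9292; Δ=(0.0000−12.8338)/(181.0400−104.1600)=-0.1669; B=V−Δ·S=29.6288
Verification: the root portfolio costs Δ(0,0)·S0 + B(0,0) = 8.9292, matching V0.

(0,0): Delta=-0.1669 Bond=29.6288
(1,0): Delta=-0.2856 Bond=42.5847
(1,1): Delta=0.0000 Bond=0.0000
V0=8.9292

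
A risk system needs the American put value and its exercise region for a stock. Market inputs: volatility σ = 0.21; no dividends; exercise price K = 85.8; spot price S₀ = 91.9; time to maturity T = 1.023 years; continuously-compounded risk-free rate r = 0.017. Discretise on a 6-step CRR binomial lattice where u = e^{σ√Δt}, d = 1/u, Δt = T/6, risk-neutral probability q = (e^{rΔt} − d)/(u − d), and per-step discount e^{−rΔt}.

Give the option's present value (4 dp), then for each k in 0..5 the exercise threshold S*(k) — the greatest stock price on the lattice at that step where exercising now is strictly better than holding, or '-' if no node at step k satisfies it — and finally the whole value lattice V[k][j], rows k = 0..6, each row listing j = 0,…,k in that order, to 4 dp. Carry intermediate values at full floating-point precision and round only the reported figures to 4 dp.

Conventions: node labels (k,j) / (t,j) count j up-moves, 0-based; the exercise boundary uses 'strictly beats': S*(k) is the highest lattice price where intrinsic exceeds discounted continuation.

price = 4.5718
boundary = - - - - 64.9652 70.8499
tree:
4.5718
7.0770 2.0433
10.6041 3.5208 0.5483
15.2524 5.9252 1.0890 0.0000
20.8348 9.6477 2.1629 0.0000 0.0000
26.2308 14.9501 4.2959 0.0000 0.0000 0.0000
31.1786 20.8348 8.5323 0.0000 0.0000 0.0000 0.0000

Δt=0.17050, u=1.09058, d=0.91694, q=0.49505, disc=e^(-rΔt)=0.99711
k=6 terminal: V=max(K-S,0) → 31.1786 20.8348 8.5323 0.0000 0.0000 0.0000 0.0000
k=5: j=0 S=59.5692 intr=26.2308 cont=25.9825 V=26.2308[EX]; j=1 S=70.8499 intr=14.9501 cont=14.7018 V=14.9501[EX]; j=2 S=84.2669 intr=1.5331 cont=4.2959 V=4.2959[hold]; j=3 S=100.2246 intr=0.0000 cont=0.0000 V=0.0000[hold]; j=4 S=119.2042 intr=0.0000 cont=0.0000 V=0.0000[hold]; j=5 S=141.7781 intr=0.0000 cont=0.0000 V=0.0000[hold]  S*(5)=70.8499
k=4: j=0 S=64.9652 intr=20.8348 cont=20.5865 V=20.8348[EX]; j=1 S=77.2677 intr=8.5323 cont=9.6477 V=9.6477[hold]; j=2 S=91.9000 intr=0.0000 cont=2.1629 V=2.1629[hold]; j=3 S=109.3032 intr=0.0000 cont=0.0000 V=0.0000[hold]; j=4 S=130.0021 intr=0.0000 cont=0.0000 V=0.0000[hold]  S*(4)=64.9652
k=3: j=0 S=70.8499 intr=14.9501 cont=15.2524 V=15.2524[hold]; j=1 S=84.2669 intr=1.5331 cont=5.9252 V=5.9252[hold]; j=2 S=100.2246 intr=0.0000 cont=1.0890 V=1.0890[hold]; j=3 S=119.2042 intr=0.0000 cont=0.0000 V=0.0000[hold]  S*(3)=-
k=2: j=0 S=77.2677 intr=8.5323 cont=10.6041 V=10.6041[hold]; j=1 S=91.9000 intr=0.0000 cont=3.5208 V=3.5208[hold]; j=2 S=109.3032 intr=0.0000 cont=0.5483 V=0.5483[hold]  S*(2)=-
k=1: j=0 S=84.2669 intr=1.5331 cont=7.0770 V=7.0770[hold]; j=1 S=100.2246 intr=0.0000 cont=2.0433 V=2.0433[hold]  S*(1)=-
k=0: j=0 S=91.9000 intr=0.0000 cont=4.5718 V=4.5718[hold]  S*(0)=-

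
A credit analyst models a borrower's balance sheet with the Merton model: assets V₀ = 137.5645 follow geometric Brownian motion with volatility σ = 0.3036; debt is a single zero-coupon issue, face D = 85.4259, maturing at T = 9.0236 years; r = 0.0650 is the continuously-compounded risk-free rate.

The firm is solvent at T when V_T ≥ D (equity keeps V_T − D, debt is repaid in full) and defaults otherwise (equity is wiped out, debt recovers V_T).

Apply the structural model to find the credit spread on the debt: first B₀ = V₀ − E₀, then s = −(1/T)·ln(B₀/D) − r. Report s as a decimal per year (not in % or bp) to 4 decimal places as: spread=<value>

spread=0.0101

Work the structural quantities from V₀ = 137.5645 against face 85.4259:
d₁ = [ln(V₀/D) + (r + σ²/2)T] / (σ√T)
   = [ln(137.5645/85.4259) + (0.0650 + 0.5·0.3036²)·9.0236] / (0.3036·√9.0236)
   = [0.476444 + 1.002400] / 0.911993 = 1.621551
d₂ = d₁ − σ√T = 1.621551 − 0.911993 = 0.709557
N(d₁) = 0.947550,  N(d₂) = 0.761011,  e^(−rT) = 0.556252
E₀ = V₀·N(d₁) − D·e^(−rT)·N(d₂)
   = 137.5645·0.947550 − 85.4259·0.556252·0.761011 = 94.187322
B₀ = V₀ − E₀ = 137.5645 − 94.187322 = 43.377178
spread = −(1/T)·ln(B₀/D) − r = −(1/9.0236)·ln(43.377178/85.4259) − 0.0650 = 0.01010482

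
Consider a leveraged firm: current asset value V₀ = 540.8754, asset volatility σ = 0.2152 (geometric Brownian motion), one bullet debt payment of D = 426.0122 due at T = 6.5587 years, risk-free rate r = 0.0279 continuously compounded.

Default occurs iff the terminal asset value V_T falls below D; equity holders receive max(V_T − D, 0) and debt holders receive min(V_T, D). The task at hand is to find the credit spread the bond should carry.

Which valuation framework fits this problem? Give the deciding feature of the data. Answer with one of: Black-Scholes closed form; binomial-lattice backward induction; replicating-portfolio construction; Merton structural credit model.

Key observation: the data describe a firm's assets (V₀ = 540.8754, GBM) and a single zero-coupon debt of face 426.0122, so credit quantities follow from equity-as-call in the structural model.

framework: Merton structural credit model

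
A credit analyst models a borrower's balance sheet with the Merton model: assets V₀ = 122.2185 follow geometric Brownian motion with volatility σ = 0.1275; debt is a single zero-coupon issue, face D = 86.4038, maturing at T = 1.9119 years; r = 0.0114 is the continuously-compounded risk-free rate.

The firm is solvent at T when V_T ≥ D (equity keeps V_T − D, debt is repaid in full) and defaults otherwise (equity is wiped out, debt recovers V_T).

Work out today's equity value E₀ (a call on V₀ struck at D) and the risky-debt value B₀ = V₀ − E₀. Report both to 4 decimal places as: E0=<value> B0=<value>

Work the structural quantities from V₀ = 122.2185 against face 86.4038:
d₁ = [ln(V₀/D) + (r + σ²/2)T] / (σ√T)
   = [ln(122.2185/86.4038) + (0.0114 + 0.5·0.1275²)·1.9119] / (0.1275·√1.9119)
   = [0.346779 + 0.037336] / 0.176296 = 2.178803
d₂ = d₁ − σ√T = 2.178803 − 0.176296 = 2.002507
N(d₁) = 0.985327,  N(d₂) = 0.977385,  e^(−rT) = 0.978440
E₀ = V₀·N(d₁) − D·e^(−rT)·N(d₂)
   = 122.2185·0.985327 − 86.4038·0.978440·0.977385 = 37.796126
B₀ = V₀ − E₀ = 122.2185 − 37.796126 = 84.422374

E0=37.7961 B0=84.4224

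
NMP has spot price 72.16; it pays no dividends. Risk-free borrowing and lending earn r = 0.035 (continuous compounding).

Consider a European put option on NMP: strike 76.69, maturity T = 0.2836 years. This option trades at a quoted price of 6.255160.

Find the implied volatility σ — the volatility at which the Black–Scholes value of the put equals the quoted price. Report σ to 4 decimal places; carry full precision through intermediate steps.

At σ = 0.2606 the Black–Scholes value reproduces the quote:
σ√T = 0.2606·√0.2836 = 0.138780
d₁ = (ln(S/K) + (r+σ²/2)T) / (σ√T) = (ln(72.16/76.69) + (0.035+0.2606²/2)·0.2836) / 0.138780 = (-0.060885 + 0.019556) / 0.138780 = -0.297805
d₂ = d₁ − σ√T = -0.297805 − 0.138780 = -0.436585
e^{−rT} = 0.990123
N(−d₁) = 0.617074,  N(−d₂) = 0.668794
V = K·e^{−rT}·N(−d₂) − S·N(−d₁) = 50.783227 − 44.528067 = 6.255160 (matching the quote); vega is positive throughout, so no other σ reproduces this price

sigma = 0.2606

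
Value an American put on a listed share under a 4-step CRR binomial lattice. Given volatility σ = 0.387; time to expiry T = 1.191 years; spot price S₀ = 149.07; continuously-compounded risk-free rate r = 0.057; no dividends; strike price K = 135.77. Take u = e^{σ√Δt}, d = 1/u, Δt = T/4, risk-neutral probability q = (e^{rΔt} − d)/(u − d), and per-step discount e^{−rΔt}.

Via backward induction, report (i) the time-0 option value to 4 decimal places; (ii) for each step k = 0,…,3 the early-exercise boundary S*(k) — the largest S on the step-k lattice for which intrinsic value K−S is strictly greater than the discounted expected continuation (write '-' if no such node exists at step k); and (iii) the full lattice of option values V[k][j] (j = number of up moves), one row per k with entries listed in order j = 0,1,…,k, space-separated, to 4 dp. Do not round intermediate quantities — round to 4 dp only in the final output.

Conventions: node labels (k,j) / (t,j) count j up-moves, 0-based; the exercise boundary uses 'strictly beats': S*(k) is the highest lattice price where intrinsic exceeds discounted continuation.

price = 14.3207
boundary = - - 97.7166 79.1147
tree:
14.3207
23.7989 4.8644
38.0534 9.6565 0.0000
56.6553 19.1693 0.0000 0.0000
71.7160 38.0534 0.0000 0.0000 0.0000

Δt=0.29775  u=1.23513  d=0.80963  q=0.48763  discount=0.98317
step 4 (expiry): payoffs max(K−S,0) = 71.7160 38.0534 0.0000 0.0000 0.0000
step 3: (k=3,j=0): S=79.1147, K−S=56.6553, hold=54.3704 ⇒ V=56.6553 exercise | (k=3,j=1): S=120.6922, K−S=15.0778, hold=19.1693 ⇒ V=19.1693 continue | (k=3,j=2): S=184.1201, K−S=0.0000, hold=0.0000 ⇒ V=0.0000 continue | (k=3,j=3): S=280.8815, K−S=0.0000, hold=0.0000 ⇒ V=0.0000 continue  boundary S*=79.1147
step 2: (k=2,j=0): S=97.7166, K−S=38.0534, hold=37.7302 ⇒ V=38.0534 exercise | (k=2,j=1): S=149.0700, K−S=0.0000, hold=9.6565 ⇒ V=9.6565 continue | (k=2,j=2): S=227.4114, K−S=0.0000, hold=0.0000 ⇒ V=0.0000 continue  boundary S*=97.7166
step 1: (k=1,j=0): S=120.6922, K−S=15.0778, hold=23.7989 ⇒ V=23.7989 continue | (k=1,j=1): S=184.1201, K−S=0.0000, hold=4.8644 ⇒ V=4.8644 continue  boundary S*=-
step 0: (k=0,j=0): S=149.0700, K−S=0.0000, hold=14.3207 ⇒ V=14.3207 continue  boundary S*=-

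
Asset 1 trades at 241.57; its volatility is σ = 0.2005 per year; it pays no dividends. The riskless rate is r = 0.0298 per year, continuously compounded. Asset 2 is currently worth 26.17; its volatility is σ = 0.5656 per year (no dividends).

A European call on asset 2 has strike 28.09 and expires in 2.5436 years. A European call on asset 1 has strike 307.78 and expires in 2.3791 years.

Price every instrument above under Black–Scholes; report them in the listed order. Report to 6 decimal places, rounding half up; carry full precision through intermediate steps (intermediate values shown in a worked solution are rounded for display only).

[asset 2 call K=28.09]
σ√T = 0.5656·√2.5436 = 0.902057
d₁ = (ln(S/K) + (r+σ²/2)T) / (σ√T) = (ln(26.17/28.09) + (0.0298+0.5656²/2)·2.5436) / 0.902057 = (-0.070800 + 0.482652) / 0.902057 = 0.456570
d₂ = d₁ − σ√T = 0.456570 − 0.902057 = -0.445486
e^{−rT} = 0.927002
N(d₁) = 0.676010,  N(d₂) = 0.327984
price = S·N(d₁) − K·e^{−rT}·N(d₂) = 17.691184 − 8.540543 = 9.150641
[asset 1 call K=307.78]
σ√T = 0.2005·√2.3791 = 0.309258
d₁ = (ln(S/K) + (r+σ²/2)T) / (σ√T) = (ln(241.57/307.78) + (0.0298+0.2005²/2)·2.3791) / 0.309258 = (-0.242226 + 0.118717) / 0.309258 = -0.399371
d₂ = d₁ − σ√T = -0.399371 − 0.309258 = -0.708629
e^{−rT} = 0.931558
N(d₁) = 0.344810,  N(d₂) = 0.239277
price = S·N(d₁) − K·e^{−rT}·N(d₂) = 83.295748 − 68.604394 = 14.691354

price(asset 2 call K=28.09) = 9.150641
price(asset 1 call K=307.78) = 14.691354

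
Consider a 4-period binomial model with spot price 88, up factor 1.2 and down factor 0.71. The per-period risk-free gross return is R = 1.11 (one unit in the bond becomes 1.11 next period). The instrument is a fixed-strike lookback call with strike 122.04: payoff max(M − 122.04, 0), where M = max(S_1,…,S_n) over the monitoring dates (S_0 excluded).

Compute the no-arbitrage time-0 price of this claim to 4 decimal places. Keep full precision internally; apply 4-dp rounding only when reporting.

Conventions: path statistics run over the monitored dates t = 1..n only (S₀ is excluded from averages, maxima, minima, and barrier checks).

price = 20.0328

No-arbitrage gives p* = (R−d)/(u−d) = 0.8163: enumerate every path, weight its payoff by its p*-probability, and discount by R^4.
Enumerate all 2^4 = 16 price paths (U = up ×1.2, D = down ×0.71); each path with k up-moves has probability p*^k·(1−p*)^(4−k).
DDDD: M=62.4800, payoff=0.0000, prob=0.001138
UDDD: M=105.6000, payoff=0.0000, prob=0.005058
DUDD: M=74.9760, payoff=0.0000, prob=0.005058
UUDD: M=126.7200, payoff=4.6800, prob=0.022481
DDUD: M=62.4800, payoff=0.0000, prob=0.005058
UDUD: M=105.6000, payoff=0.0000, prob=0.022481
DUUD: M=89.9712, payoff=0.0000, prob=0.022481
UUUD: M=152.0640, payoff=30.0240, prob=0.099917
DDDU: M=62.4800, payoff=0.0000, prob=0.005058
UDDU: M=105.6000, payoff=0.0000, prob=0.022481
DUDU: M=74.9760, payoff=0.0000, prob=0.022481
UUDU: M=126.7200, payoff=4.6800, prob=0.099917
DDUU: M=63.8796, payoff=0.0000, prob=0.022481
UDUU: M=107.9654, payoff=0.0000, prob=0.099917
DUUU: M=107.9654, payoff=0.0000, prob=0.099917
UUUU: M=182.4768, payoff=60.4368, prob=0.444074
Price = Σ prob·payoff / R^4 = 30.411152 / 1.518070 = 20.0328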